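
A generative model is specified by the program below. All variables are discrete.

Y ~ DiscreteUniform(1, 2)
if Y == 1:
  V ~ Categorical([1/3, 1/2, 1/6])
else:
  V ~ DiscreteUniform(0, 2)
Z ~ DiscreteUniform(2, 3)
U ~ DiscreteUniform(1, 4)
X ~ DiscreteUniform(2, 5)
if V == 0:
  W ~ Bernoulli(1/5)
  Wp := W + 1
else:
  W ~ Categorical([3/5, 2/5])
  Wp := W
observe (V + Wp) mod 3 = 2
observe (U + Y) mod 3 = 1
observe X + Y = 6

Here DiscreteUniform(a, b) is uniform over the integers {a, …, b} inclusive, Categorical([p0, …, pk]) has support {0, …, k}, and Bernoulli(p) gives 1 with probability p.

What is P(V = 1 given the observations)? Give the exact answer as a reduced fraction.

P(V = 1 | obs) = 10/23

Enumerate traces; 12 have nonzero weight after conditioning:
  (Y=1, V=0, Z=2, U=3, X=5, W=1) weight 1/960
  (Y=1, V=0, Z=3, U=3, X=5, W=1) weight 1/960
  (Y=1, V=1, Z=2, U=3, X=5, W=1) weight 1/320
  (Y=1, V=1, Z=3, U=3, X=5, W=1) weight 1/320
  (Y=1, V=2, Z=2, U=3, X=5, W=0) weight 1/640
  (Y=1, V=2, Z=3, U=3, X=5, W=0) weight 1/640
  (Y=2, V=0, Z=2, U=2, X=4, W=1) weight 1/960
  (Y=2, V=0, Z=3, U=2, X=4, W=1) weight 1/960
  … 4 more
Group by V:
  weight(V=0) = 1/240
  weight(V=1) = 1/96
  weight(V=2) = 3/320
Total weight = 1/240 + 1/96 + 3/320 = 23/960
P(V=0 | obs) = 1/240 / 23/960 = 4/23
P(V=1 | obs) = 1/96 / 23/960 = 10/23
P(V=2 | obs) = 3/320 / 23/960 = 9/23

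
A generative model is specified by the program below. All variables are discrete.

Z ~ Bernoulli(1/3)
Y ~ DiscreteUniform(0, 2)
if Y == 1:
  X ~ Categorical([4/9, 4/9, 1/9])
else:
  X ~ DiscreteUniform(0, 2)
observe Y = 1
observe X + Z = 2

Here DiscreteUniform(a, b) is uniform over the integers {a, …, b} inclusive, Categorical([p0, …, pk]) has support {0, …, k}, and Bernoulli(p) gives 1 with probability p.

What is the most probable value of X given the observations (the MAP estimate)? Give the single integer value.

Enumerate traces; 2 have nonzero weight after conditioning:
  (Z=0, Y=1, X=2) weight 2/81
  (Z=1, Y=1, X=1) weight 4/81
Group by X:
  weight(X=1) = 4/81
  weight(X=2) = 2/81
Total weight = 4/81 + 2/81 = 2/27
P(X=1 | obs) = 4/81 / 2/27 = 2/3
P(X=2 | obs) = 2/81 / 2/27 = 1/3
argmax = 1

argmax_v P(X = v | obs) = 1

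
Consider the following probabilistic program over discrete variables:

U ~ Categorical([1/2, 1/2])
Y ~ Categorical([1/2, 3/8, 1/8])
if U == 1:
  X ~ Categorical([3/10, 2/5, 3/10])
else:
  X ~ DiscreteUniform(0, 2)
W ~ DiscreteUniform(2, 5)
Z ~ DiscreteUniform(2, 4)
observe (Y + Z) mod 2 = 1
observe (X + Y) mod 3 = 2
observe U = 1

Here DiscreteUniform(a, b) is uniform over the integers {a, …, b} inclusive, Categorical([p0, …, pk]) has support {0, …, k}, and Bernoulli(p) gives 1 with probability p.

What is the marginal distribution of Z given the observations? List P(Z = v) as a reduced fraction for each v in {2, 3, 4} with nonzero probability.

Enumerate traces; 16 have nonzero weight after conditioning:
  (U=1, Y=0, X=2, W=2, Z=3) weight 1/160
  (U=1, Y=0, X=2, W=3, Z=3) weight 1/160
  (U=1, Y=0, X=2, W=4, Z=3) weight 1/160
  (U=1, Y=0, X=2, W=5, Z=3) weight 1/160
  (U=1, Y=1, X=1, W=2, Z=2) weight 1/160
  (U=1, Y=1, X=1, W=2, Z=4) weight 1/160
  (U=1, Y=1, X=1, W=3, Z=2) weight 1/160
  (U=1, Y=1, X=1, W=3, Z=4) weight 1/160
  … 8 more
Group by Z:
  weight(Z=2) = 1/40
  weight(Z=3) = 1/32
  weight(Z=4) = 1/40
Total weight = 1/40 + 1/32 + 1/40 = 13/160
P(Z=2 | obs) = 1/40 / 13/160 = 4/13
P(Z=3 | obs) = 1/32 / 13/160 = 5/13
P(Z=4 | obs) = 1/40 / 13/160 = 4/13

P(Z=2) = 4/13, P(Z=3) = 5/13, P(Z=4) = 4/13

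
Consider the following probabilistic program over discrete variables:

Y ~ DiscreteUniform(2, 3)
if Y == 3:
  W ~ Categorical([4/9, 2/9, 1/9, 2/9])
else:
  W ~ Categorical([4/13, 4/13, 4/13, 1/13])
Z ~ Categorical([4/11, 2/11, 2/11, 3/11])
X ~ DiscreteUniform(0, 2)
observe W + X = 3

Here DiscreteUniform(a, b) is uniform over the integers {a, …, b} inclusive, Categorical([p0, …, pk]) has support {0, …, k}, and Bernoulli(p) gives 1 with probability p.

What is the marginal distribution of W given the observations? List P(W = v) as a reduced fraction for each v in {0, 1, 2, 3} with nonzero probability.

Enumerate traces; 24 have nonzero weight after conditioning:
  (Y=2, W=1, Z=0, X=2) weight 8/429
  (Y=2, W=1, Z=1, X=2) weight 4/429
  (Y=2, W=1, Z=2, X=2) weight 4/429
  (Y=2, W=1, Z=3, X=2) weight 2/143
  (Y=2, W=2, Z=0, X=1) weight 8/429
  (Y=2, W=2, Z=1, X=1) weight 4/429
  (Y=2, W=2, Z=2, X=1) weight 4/429
  (Y=2, W=2, Z=3, X=1) weight 2/143
  (Y=2, W=3, Z=0, X=0) weight 2/429
  … 15 more
Group by W:
  weight(W=1) = 31/351
  weight(W=2) = 49/702
  weight(W=3) = 35/702
Total weight = 31/351 + 49/702 + 35/702 = 73/351
P(W=1 | obs) = 31/351 / 73/351 = 31/73
P(W=2 | obs) = 49/702 / 73/351 = 49/146
P(W=3 | obs) = 35/702 / 73/351 = 35/146

P(W=1) = 31/73, P(W=2) = 49/146, P(W=3) = 35/146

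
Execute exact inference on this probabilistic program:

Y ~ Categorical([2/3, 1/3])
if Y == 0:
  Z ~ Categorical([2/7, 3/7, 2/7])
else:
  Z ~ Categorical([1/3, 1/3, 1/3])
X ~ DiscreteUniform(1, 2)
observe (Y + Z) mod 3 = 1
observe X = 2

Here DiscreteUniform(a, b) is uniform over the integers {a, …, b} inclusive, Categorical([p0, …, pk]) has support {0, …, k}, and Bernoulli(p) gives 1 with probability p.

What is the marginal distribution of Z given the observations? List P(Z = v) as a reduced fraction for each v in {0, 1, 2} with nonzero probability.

Enumerate traces; 2 have nonzero weight after conditioning:
  (Y=0, Z=1, X=2) weight 1/7
  (Y=1, Z=0, X=2) weight 1/18
Group by Z:
  weight(Z=0) = 1/18
  weight(Z=1) = 1/7
Total weight = 1/18 + 1/7 = 25/126
P(Z=0 | obs) = 1/18 / 25/126 = 7/25
P(Z=1 | obs) = 1/7 / 25/126 = 18/25

P(Z=0) = 7/25, P(Z=1) = 18/25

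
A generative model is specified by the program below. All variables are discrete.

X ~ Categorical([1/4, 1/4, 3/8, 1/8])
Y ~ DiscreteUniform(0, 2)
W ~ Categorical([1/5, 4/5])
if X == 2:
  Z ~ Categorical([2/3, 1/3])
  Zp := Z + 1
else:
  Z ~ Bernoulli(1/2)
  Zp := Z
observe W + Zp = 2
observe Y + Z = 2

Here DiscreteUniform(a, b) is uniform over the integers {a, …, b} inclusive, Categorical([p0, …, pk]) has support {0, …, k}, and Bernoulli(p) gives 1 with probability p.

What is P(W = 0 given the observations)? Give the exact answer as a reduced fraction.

Enumerate traces; 5 have nonzero weight after conditioning:
  (X=0, Y=1, W=1, Z=1) weight 1/30
  (X=1, Y=1, W=1, Z=1) weight 1/30
  (X=2, Y=1, W=0, Z=1) weight 1/120
  (X=2, Y=2, W=1, Z=0) weight 1/15
  (X=3, Y=1, W=1, Z=1) weight 1/60
Group by W:
  weight(W=0) = 1/120
  weight(W=1) = 3/20
Total weight = 1/120 + 3/20 = 19/120
P(W=0 | obs) = 1/120 / 19/120 = 1/19
P(W=1 | obs) = 3/20 / 19/120 = 18/19

P(W = 0 | obs) = 1/19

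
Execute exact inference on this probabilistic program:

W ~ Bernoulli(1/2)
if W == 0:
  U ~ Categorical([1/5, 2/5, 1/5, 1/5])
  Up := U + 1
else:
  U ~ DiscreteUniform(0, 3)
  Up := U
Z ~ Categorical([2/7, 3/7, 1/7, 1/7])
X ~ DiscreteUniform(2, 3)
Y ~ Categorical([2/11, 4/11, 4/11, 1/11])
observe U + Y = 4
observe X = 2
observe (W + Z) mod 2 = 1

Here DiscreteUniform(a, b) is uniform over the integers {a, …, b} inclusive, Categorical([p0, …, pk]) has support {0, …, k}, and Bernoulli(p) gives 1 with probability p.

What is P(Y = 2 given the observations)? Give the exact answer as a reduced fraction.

Enumerate traces; 12 have nonzero weight after conditioning:
  (W=0, U=1, Z=1, X=2, Y=3) weight 3/770
  (W=0, U=1, Z=3, X=2, Y=3) weight 1/770
  (W=0, U=2, Z=1, X=2, Y=2) weight 3/385
  (W=0, U=2, Z=3, X=2, Y=2) weight 1/385
  (W=0, U=3, Z=1, X=2, Y=1) weight 3/385
  (W=0, U=3, Z=3, X=2, Y=1) weight 1/385
  (W=1, U=1, Z=0, X=2, Y=3) weight 1/616
  (W=1, U=1, Z=2, X=2, Y=3) weight 1/1232
  … 4 more
Group by Y:
  weight(Y=1) = 31/1540
  weight(Y=2) = 31/1540
  weight(Y=3) = 47/6160
Total weight = 31/1540 + 31/1540 + 47/6160 = 59/1232
P(Y=1 | obs) = 31/1540 / 59/1232 = 124/295
P(Y=2 | obs) = 31/1540 / 59/1232 = 124/295
P(Y=3 | obs) = 47/6160 / 59/1232 = 47/295

P(Y = 2 | obs) = 124/295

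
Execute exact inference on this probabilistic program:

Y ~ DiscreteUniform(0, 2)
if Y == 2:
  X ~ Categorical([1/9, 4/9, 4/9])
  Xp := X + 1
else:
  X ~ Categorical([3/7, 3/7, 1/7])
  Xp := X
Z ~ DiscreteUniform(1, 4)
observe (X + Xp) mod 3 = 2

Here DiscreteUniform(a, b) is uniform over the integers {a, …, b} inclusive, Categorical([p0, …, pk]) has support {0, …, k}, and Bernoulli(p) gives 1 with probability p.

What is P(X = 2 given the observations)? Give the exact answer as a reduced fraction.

Enumerate traces; 12 have nonzero weight after conditioning:
  (Y=0, X=1, Z=1) weight 1/28
  (Y=0, X=1, Z=2) weight 1/28
  (Y=0, X=1, Z=3) weight 1/28
  (Y=0, X=1, Z=4) weight 1/28
  (Y=1, X=1, Z=1) weight 1/28
  (Y=1, X=1, Z=2) weight 1/28
  (Y=1, X=1, Z=3) weight 1/28
  (Y=1, X=1, Z=4) weight 1/28
  (Y=2, X=2, Z=1) weight 1/27
  … 3 more
Group by X:
  weight(X=1) = 2/7
  weight(X=2) = 4/27
Total weight = 2/7 + 4/27 = 82/189
P(X=1 | obs) = 2/7 / 82/189 = 27/41
P(X=2 | obs) = 4/27 / 82/189 = 14/41

P(X = 2 | obs) = 14/41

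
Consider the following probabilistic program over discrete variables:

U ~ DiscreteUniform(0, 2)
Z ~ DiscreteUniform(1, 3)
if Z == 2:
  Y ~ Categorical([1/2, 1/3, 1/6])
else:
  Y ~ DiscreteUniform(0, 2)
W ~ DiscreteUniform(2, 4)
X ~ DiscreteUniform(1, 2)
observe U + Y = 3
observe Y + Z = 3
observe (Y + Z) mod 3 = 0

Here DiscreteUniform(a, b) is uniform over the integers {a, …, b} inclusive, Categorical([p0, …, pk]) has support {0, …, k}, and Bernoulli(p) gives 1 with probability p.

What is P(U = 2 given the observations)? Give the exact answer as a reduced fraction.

P(U = 2 | obs) = 1/2

Enumerate traces; 12 have nonzero weight after conditioning:
  (U=1, Z=1, Y=2, W=2, X=1) weight 1/162
  (U=1, Z=1, Y=2, W=2, X=2) weight 1/162
  (U=1, Z=1, Y=2, W=3, X=1) weight 1/162
  (U=1, Z=1, Y=2, W=3, X=2) weight 1/162
  (U=1, Z=1, Y=2, W=4, X=1) weight 1/162
  (U=1, Z=1, Y=2, W=4, X=2) weight 1/162
  (U=2, Z=2, Y=1, W=2, X=1) weight 1/162
  (U=2, Z=2, Y=1, W=2, X=2) weight 1/162
  … 4 more
Group by U:
  weight(U=1) = 1/27
  weight(U=2) = 1/27
Total weight = 1/27 + 1/27 = 2/27
P(U=1 | obs) = 1/27 / 2/27 = 1/2
P(U=2 | obs) = 1/27 / 2/27 = 1/2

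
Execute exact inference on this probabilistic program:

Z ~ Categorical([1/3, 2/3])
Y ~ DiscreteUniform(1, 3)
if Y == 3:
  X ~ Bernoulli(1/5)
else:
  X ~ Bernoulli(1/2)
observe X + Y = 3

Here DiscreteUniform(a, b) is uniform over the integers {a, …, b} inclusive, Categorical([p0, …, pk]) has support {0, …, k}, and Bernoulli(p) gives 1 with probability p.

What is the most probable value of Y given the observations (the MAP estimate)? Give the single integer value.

argmax_v P(Y = v | obs) = 3

Enumerate traces; 4 have nonzero weight after conditioning:
  (Z=0, Y=2, X=1) weight 1/18
  (Z=0, Y=3, X=0) weight 4/45
  (Z=1, Y=2, X=1) weight 1/9
  (Z=1, Y=3, X=0) weight 8/45
Group by Y:
  weight(Y=2) = 1/6
  weight(Y=3) = 4/15
Total weight = 1/6 + 4/15 = 13/30
P(Y=2 | obs) = 1/6 / 13/30 = 5/13
P(Y=3 | obs) = 4/15 / 13/30 = 8/13
argmax = 3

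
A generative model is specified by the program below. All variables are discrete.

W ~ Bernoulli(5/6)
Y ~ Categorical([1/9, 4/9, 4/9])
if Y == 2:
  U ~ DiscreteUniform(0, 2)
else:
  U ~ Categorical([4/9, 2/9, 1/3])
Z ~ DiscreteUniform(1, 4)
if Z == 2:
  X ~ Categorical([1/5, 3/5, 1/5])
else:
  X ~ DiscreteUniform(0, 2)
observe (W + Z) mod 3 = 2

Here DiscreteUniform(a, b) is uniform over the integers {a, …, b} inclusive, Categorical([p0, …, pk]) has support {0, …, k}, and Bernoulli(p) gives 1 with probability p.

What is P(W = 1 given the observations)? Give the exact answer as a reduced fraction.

Enumerate traces; 81 have nonzero weight after conditioning:
  (W=0, Y=0, U=0, Z=2, X=0) weight 1/2430
  (W=0, Y=0, U=0, Z=2, X=1) weight 1/810
  (W=0, Y=0, U=0, Z=2, X=2) weight 1/2430
  (W=0, Y=0, U=1, Z=2, X=0) weight 1/4860
  (W=0, Y=0, U=1, Z=2, X=1) weight 1/1620
  (W=0, Y=0, U=1, Z=2, X=2) weight 1/4860
  (W=0, Y=0, U=2, Z=2, X=0) weight 1/3240
  (W=0, Y=0, U=2, Z=2, X=1) weight 1/1080
  (W=1, Y=0, U=0, Z=1, X=0) weight 5/1458
  … 72 more
Group by W:
  weight(W=0) = 1/24
  weight(W=1) = 5/12
Total weight = 1/24 + 5/12 = 11/24
P(W=0 | obs) = 1/24 / 11/24 = 1/11
P(W=1 | obs) = 5/12 / 11/24 = 10/11

P(W = 1 | obs) = 10/11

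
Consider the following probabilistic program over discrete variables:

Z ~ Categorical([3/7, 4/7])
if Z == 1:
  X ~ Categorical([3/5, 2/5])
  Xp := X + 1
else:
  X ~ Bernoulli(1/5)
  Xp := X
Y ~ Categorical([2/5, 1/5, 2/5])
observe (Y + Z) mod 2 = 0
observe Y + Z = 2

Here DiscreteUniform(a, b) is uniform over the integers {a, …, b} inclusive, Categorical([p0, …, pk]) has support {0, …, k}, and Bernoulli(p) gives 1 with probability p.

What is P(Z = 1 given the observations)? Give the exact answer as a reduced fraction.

Enumerate traces; 4 have nonzero weight after conditioning:
  (Z=0, X=0, Y=2) weight 24/175
  (Z=0, X=1, Y=2) weight 6/175
  (Z=1, X=0, Y=1) weight 12/175
  (Z=1, X=1, Y=1) weight 8/175
Group by Z:
  weight(Z=0) = 6/35
  weight(Z=1) = 4/35
Total weight = 6/35 + 4/35 = 2/7
P(Z=0 | obs) = 6/35 / 2/7 = 3/5
P(Z=1 | obs) = 4/35 / 2/7 = 2/5

P(Z = 1 | obs) = 2/5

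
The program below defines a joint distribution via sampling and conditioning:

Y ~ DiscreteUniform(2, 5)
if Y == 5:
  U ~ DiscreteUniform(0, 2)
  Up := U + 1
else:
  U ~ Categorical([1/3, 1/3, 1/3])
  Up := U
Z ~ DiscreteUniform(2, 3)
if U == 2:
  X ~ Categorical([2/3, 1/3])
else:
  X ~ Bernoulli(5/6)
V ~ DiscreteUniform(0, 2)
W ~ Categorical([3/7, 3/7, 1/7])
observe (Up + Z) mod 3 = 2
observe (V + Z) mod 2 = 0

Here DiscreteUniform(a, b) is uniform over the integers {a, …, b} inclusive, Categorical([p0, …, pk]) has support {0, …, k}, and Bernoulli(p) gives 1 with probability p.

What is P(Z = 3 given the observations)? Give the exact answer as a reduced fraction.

P(Z = 3 | obs) = 1/3

Enumerate traces; 72 have nonzero weight after conditioning:
  (Y=2, U=0, Z=2, X=0, V=0, W=0) weight 1/1008
  (Y=2, U=0, Z=2, X=0, V=0, W=1) weight 1/1008
  (Y=2, U=0, Z=2, X=0, V=0, W=2) weight 1/3024
  (Y=2, U=0, Z=2, X=0, V=2, W=0) weight 1/1008
  (Y=2, U=0, Z=2, X=0, V=2, W=1) weight 1/1008
  (Y=2, U=0, Z=2, X=0, V=2, W=2) weight 1/3024
  (Y=2, U=0, Z=2, X=1, V=0, W=0) weight 5/1008
  (Y=2, U=0, Z=2, X=1, V=0, W=1) weight 5/1008
  (Y=2, U=2, Z=3, X=0, V=1, W=0) weight 1/252
  … 63 more
Group by Z:
  weight(Z=2) = 1/9
  weight(Z=3) = 1/18
Total weight = 1/9 + 1/18 = 1/6
P(Z=2 | obs) = 1/9 / 1/6 = 2/3
P(Z=3 | obs) = 1/18 / 1/6 = 1/3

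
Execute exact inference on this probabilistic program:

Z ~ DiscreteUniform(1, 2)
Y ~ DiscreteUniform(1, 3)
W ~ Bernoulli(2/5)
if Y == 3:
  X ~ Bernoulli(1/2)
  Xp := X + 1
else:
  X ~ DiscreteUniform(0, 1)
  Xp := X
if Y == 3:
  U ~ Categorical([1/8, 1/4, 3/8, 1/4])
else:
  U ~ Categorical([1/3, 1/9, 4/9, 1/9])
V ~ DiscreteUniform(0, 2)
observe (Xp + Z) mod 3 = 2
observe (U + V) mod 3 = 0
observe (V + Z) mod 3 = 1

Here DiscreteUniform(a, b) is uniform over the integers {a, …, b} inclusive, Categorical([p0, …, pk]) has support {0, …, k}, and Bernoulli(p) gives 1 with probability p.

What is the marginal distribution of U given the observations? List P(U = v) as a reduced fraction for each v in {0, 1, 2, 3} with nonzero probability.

P(U=0) = 57/107, P(U=1) = 16/107, P(U=3) = 34/107

Enumerate traces; 16 have nonzero weight after conditioning:
  (Z=1, Y=1, W=0, X=1, U=0, V=0) weight 1/180
  (Z=1, Y=1, W=0, X=1, U=3, V=0) weight 1/540
  (Z=1, Y=1, W=1, X=1, U=0, V=0) weight 1/270
  (Z=1, Y=1, W=1, X=1, U=3, V=0) weight 1/810
  (Z=1, Y=2, W=0, X=1, U=0, V=0) weight 1/180
  (Z=1, Y=2, W=0, X=1, U=3, V=0) weight 1/540
  (Z=1, Y=2, W=1, X=1, U=0, V=0) weight 1/270
  (Z=1, Y=2, W=1, X=1, U=3, V=0) weight 1/810
  (Z=2, Y=1, W=0, X=0, U=1, V=2) weight 1/540
  … 7 more
Group by U:
  weight(U=0) = 19/864
  weight(U=1) = 1/162
  weight(U=3) = 17/1296
Total weight = 19/864 + 1/162 + 17/1296 = 107/2592
P(U=0 | obs) = 19/864 / 107/2592 = 57/107
P(U=1 | obs) = 1/162 / 107/2592 = 16/107
P(U=3 | obs) = 17/1296 / 107/2592 = 34/107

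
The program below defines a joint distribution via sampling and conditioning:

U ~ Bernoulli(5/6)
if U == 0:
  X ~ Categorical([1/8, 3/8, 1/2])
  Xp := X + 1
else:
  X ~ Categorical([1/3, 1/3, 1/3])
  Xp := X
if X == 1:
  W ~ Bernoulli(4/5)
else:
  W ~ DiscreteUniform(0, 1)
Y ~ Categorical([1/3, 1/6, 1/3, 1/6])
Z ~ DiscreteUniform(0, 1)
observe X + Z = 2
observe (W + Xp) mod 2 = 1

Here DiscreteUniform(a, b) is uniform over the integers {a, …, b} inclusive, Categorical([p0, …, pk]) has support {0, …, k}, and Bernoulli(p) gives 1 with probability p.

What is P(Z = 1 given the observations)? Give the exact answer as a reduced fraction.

Enumerate traces; 16 have nonzero weight after conditioning:
  (U=0, X=1, W=1, Y=0, Z=1) weight 1/120
  (U=0, X=1, W=1, Y=1, Z=1) weight 1/240
  (U=0, X=1, W=1, Y=2, Z=1) weight 1/120
  (U=0, X=1, W=1, Y=3, Z=1) weight 1/240
  (U=0, X=2, W=0, Y=0, Z=0) weight 1/144
  (U=0, X=2, W=0, Y=1, Z=0) weight 1/288
  (U=0, X=2, W=0, Y=2, Z=0) weight 1/144
  (U=0, X=2, W=0, Y=3, Z=0) weight 1/288
  … 8 more
Group by Z:
  weight(Z=0) = 13/144
  weight(Z=1) = 19/360
Total weight = 13/144 + 19/360 = 103/720
P(Z=0 | obs) = 13/144 / 103/720 = 65/103
P(Z=1 | obs) = 19/360 / 103/720 = 38/103

P(Z = 1 | obs) = 38/103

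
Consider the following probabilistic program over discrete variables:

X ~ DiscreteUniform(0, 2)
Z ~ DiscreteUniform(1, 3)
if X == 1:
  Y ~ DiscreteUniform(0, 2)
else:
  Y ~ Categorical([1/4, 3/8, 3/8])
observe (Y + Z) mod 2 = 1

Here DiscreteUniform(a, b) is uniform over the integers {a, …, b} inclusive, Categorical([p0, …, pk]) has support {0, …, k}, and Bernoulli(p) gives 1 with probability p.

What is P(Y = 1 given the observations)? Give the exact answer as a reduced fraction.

Enumerate traces; 15 have nonzero weight after conditioning:
  (X=0, Z=1, Y=0) weight 1/36
  (X=0, Z=1, Y=2) weight 1/24
  (X=0, Z=2, Y=1) weight 1/24
  (X=0, Z=3, Y=0) weight 1/36
  (X=0, Z=3, Y=2) weight 1/24
  (X=1, Z=1, Y=0) weight 1/27
  (X=1, Z=1, Y=2) weight 1/27
  (X=1, Z=2, Y=1) weight 1/27
  … 7 more
Group by Y:
  weight(Y=0) = 5/27
  weight(Y=1) = 13/108
  weight(Y=2) = 13/54
Total weight = 5/27 + 13/108 + 13/54 = 59/108
P(Y=0 | obs) = 5/27 / 59/108 = 20/59
P(Y=1 | obs) = 13/108 / 59/108 = 13/59
P(Y=2 | obs) = 13/54 / 59/108 = 26/59

P(Y = 1 | obs) = 13/59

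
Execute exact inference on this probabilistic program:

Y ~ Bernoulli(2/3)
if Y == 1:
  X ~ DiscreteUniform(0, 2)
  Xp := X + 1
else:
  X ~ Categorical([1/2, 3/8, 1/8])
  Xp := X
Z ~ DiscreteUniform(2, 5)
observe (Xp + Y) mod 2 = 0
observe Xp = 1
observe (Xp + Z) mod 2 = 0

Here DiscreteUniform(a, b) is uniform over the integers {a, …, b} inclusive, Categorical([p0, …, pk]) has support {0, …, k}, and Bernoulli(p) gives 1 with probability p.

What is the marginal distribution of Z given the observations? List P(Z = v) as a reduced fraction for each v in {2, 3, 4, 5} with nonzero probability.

P(Z=3) = 1/2, P(Z=5) = 1/2

Enumerate traces; 2 have nonzero weight after conditioning:
  (Y=1, X=0, Z=3) weight 1/18
  (Y=1, X=0, Z=5) weight 1/18
Group by Z:
  weight(Z=3) = 1/18
  weight(Z=5) = 1/18
Total weight = 1/18 + 1/18 = 1/9
P(Z=3 | obs) = 1/18 / 1/9 = 1/2
P(Z=5 | obs) = 1/18 / 1/9 = 1/2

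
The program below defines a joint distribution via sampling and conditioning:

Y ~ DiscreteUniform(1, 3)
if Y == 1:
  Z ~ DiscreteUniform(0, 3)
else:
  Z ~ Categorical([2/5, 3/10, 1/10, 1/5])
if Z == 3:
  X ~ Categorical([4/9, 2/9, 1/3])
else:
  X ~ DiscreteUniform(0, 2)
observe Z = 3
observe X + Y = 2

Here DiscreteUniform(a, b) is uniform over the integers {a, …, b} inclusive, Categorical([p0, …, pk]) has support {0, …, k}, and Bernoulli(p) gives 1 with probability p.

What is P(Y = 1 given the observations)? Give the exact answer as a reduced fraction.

Enumerate traces; 2 have nonzero weight after conditioning:
  (Y=1, Z=3, X=1) weight 1/54
  (Y=2, Z=3, X=0) weight 4/135
Group by Y:
  weight(Y=1) = 1/54
  weight(Y=2) = 4/135
Total weight = 1/54 + 4/135 = 13/270
P(Y=1 | obs) = 1/54 / 13/270 = 5/13
P(Y=2 | obs) = 4/135 / 13/270 = 8/13

P(Y = 1 | obs) = 5/13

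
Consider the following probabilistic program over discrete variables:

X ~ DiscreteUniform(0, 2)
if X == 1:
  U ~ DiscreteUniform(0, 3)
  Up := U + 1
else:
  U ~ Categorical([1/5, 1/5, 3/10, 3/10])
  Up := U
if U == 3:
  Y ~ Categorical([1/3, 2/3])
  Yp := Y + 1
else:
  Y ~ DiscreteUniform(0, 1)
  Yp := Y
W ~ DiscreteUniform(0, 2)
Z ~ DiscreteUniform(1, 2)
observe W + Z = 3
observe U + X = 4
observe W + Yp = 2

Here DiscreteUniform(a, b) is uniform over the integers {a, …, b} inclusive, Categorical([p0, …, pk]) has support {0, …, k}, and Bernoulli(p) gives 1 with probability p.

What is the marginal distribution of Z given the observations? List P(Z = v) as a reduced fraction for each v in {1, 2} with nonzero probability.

P(Z=1) = 9/23, P(Z=2) = 14/23

Enumerate traces; 3 have nonzero weight after conditioning:
  (X=1, U=3, Y=0, W=1, Z=2) weight 1/216
  (X=2, U=2, Y=0, W=2, Z=1) weight 1/120
  (X=2, U=2, Y=1, W=1, Z=2) weight 1/120
Group by Z:
  weight(Z=1) = 1/120
  weight(Z=2) = 7/540
Total weight = 1/120 + 7/540 = 23/1080
P(Z=1 | obs) = 1/120 / 23/1080 = 9/23
P(Z=2 | obs) = 7/540 / 23/1080 = 14/23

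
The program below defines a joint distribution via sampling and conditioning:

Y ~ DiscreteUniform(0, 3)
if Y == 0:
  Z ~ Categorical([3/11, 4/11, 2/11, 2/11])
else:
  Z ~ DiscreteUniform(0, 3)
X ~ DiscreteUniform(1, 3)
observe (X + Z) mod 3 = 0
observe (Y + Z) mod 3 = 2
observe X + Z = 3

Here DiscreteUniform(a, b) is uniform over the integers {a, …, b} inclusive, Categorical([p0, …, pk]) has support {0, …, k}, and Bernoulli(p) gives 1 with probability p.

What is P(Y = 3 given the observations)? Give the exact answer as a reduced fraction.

Enumerate traces; 4 have nonzero weight after conditioning:
  (Y=0, Z=2, X=1) weight 1/66
  (Y=1, Z=1, X=2) weight 1/48
  (Y=2, Z=0, X=3) weight 1/48
  (Y=3, Z=2, X=1) weight 1/48
Group by Y:
  weight(Y=0) = 1/66
  weight(Y=1) = 1/48
  weight(Y=2) = 1/48
  weight(Y=3) = 1/48
Total weight = 1/66 + 1/48 + 1/48 + 1/48 = 41/528
P(Y=0 | obs) = 1/66 / 41/528 = 8/41
P(Y=1 | obs) = 1/48 / 41/528 = 11/41
P(Y=2 | obs) = 1/48 / 41/528 = 11/41
P(Y=3 | obs) = 1/48 / 41/528 = 11/41

P(Y = 3 | obs) = 11/41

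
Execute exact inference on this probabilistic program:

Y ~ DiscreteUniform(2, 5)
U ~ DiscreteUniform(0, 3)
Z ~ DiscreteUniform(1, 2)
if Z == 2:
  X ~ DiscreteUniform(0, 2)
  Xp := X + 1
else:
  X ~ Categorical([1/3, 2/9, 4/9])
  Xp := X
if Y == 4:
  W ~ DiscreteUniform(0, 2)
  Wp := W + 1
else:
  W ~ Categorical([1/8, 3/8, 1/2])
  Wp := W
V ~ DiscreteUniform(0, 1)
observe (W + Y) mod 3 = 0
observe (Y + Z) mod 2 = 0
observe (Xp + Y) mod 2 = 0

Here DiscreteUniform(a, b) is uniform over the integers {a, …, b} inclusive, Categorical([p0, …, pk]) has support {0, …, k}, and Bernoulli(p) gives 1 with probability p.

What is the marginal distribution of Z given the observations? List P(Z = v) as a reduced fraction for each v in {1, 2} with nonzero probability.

P(Z=1) = 8/25, P(Z=2) = 17/25

Enumerate traces; 32 have nonzero weight after conditioning:
  (Y=2, U=0, Z=2, X=1, W=1, V=0) weight 1/512
  (Y=2, U=0, Z=2, X=1, W=1, V=1) weight 1/512
  (Y=2, U=1, Z=2, X=1, W=1, V=0) weight 1/512
  (Y=2, U=1, Z=2, X=1, W=1, V=1) weight 1/512
  (Y=2, U=2, Z=2, X=1, W=1, V=0) weight 1/512
  (Y=2, U=2, Z=2, X=1, W=1, V=1) weight 1/512
  (Y=2, U=3, Z=2, X=1, W=1, V=0) weight 1/512
  (Y=2, U=3, Z=2, X=1, W=1, V=1) weight 1/512
  (Y=3, U=0, Z=1, X=1, W=0, V=0) weight 1/2304
  … 23 more
Group by Z:
  weight(Z=1) = 1/72
  weight(Z=2) = 17/576
Total weight = 1/72 + 17/576 = 25/576
P(Z=1 | obs) = 1/72 / 25/576 = 8/25
P(Z=2 | obs) = 17/576 / 25/576 = 17/25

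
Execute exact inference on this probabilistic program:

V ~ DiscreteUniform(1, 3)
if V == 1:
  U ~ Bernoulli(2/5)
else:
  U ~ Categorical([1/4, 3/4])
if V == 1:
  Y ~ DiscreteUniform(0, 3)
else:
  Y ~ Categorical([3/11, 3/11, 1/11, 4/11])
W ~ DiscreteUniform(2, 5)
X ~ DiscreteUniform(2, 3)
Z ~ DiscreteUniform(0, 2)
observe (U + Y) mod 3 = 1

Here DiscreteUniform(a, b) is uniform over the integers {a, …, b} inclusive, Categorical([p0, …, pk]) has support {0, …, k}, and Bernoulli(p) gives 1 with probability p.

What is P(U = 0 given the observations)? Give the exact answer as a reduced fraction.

Enumerate traces; 216 have nonzero weight after conditioning:
  (V=1, U=0, Y=1, W=2, X=2, Z=0) weight 1/480
  (V=1, U=0, Y=1, W=2, X=2, Z=1) weight 1/480
  (V=1, U=0, Y=1, W=2, X=2, Z=2) weight 1/480
  (V=1, U=0, Y=1, W=2, X=3, Z=0) weight 1/480
  (V=1, U=0, Y=1, W=2, X=3, Z=1) weight 1/480
  (V=1, U=0, Y=1, W=2, X=3, Z=2) weight 1/480
  (V=1, U=0, Y=1, W=3, X=2, Z=0) weight 1/480
  (V=1, U=0, Y=1, W=3, X=2, Z=1) weight 1/480
  (V=1, U=1, Y=0, W=2, X=2, Z=0) weight 1/720
  … 207 more
Group by U:
  weight(U=0) = 21/220
  weight(U=1) = 127/330
Total weight = 21/220 + 127/330 = 317/660
P(U=0 | obs) = 21/220 / 317/660 = 63/317
P(U=1 | obs) = 127/330 / 317/660 = 254/317

P(U = 0 | obs) = 63/317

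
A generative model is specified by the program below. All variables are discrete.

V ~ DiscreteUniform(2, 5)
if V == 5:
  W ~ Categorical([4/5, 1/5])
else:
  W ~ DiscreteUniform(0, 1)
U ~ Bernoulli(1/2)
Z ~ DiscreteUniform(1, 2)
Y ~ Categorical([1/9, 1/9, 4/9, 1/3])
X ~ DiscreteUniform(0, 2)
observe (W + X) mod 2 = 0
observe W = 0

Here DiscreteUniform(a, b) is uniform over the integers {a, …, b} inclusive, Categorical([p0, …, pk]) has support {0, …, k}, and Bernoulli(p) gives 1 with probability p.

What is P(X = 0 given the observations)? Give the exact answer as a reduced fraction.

Enumerate traces; 128 have nonzero weight after conditioning:
  (V=2, W=0, U=0, Z=1, Y=0, X=0) weight 1/864
  (V=2, W=0, U=0, Z=1, Y=0, X=2) weight 1/864
  (V=2, W=0, U=0, Z=1, Y=1, X=0) weight 1/864
  (V=2, W=0, U=0, Z=1, Y=1, X=2) weight 1/864
  (V=2, W=0, U=0, Z=1, Y=2, X=0) weight 1/216
  (V=2, W=0, U=0, Z=1, Y=2, X=2) weight 1/216
  (V=2, W=0, U=0, Z=1, Y=3, X=0) weight 1/288
  (V=2, W=0, U=0, Z=1, Y=3, X=2) weight 1/288
  … 120 more
Group by X:
  weight(X=0) = 23/120
  weight(X=2) = 23/120
Total weight = 23/120 + 23/120 = 23/60
P(X=0 | obs) = 23/120 / 23/60 = 1/2
P(X=2 | obs) = 23/120 / 23/60 = 1/2

P(X = 0 | obs) = 1/2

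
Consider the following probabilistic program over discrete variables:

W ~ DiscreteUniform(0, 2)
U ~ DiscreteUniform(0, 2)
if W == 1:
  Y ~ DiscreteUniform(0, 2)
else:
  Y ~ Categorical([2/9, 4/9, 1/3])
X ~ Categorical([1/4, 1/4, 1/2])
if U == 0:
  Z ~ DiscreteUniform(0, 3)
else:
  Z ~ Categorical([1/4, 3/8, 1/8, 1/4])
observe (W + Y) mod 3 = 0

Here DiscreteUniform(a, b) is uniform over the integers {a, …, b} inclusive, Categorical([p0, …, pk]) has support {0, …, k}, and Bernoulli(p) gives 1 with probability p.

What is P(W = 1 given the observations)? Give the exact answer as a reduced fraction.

P(W = 1 | obs) = 1/3

Enumerate traces; 108 have nonzero weight after conditioning:
  (W=0, U=0, Y=0, X=0, Z=0) weight 1/648
  (W=0, U=0, Y=0, X=0, Z=1) weight 1/648
  (W=0, U=0, Y=0, X=0, Z=2) weight 1/648
  (W=0, U=0, Y=0, X=0, Z=3) weight 1/648
  (W=0, U=0, Y=0, X=1, Z=0) weight 1/648
  (W=0, U=0, Y=0, X=1, Z=1) weight 1/648
  (W=0, U=0, Y=0, X=1, Z=2) weight 1/648
  (W=0, U=0, Y=0, X=1, Z=3) weight 1/648
  (W=1, U=0, Y=2, X=0, Z=0) weight 1/432
  (W=2, U=0, Y=1, X=0, Z=0) weight 1/324
  … 98 more
Group by W:
  weight(W=0) = 2/27
  weight(W=1) = 1/9
  weight(W=2) = 4/27
Total weight = 2/27 + 1/9 + 4/27 = 1/3
P(W=0 | obs) = 2/27 / 1/3 = 2/9
P(W=1 | obs) = 1/9 / 1/3 = 1/3
P(W=2 | obs) = 4/27 / 1/3 = 4/9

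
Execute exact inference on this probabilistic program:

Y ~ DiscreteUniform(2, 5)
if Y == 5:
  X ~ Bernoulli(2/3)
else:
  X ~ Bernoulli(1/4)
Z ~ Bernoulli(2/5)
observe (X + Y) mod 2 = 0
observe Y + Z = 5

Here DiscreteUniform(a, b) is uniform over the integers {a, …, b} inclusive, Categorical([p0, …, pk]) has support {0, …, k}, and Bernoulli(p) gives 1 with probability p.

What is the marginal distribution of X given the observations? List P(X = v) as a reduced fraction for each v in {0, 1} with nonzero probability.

P(X=0) = 3/7, P(X=1) = 4/7

Enumerate traces; 2 have nonzero weight after conditioning:
  (Y=4, X=0, Z=1) weight 3/40
  (Y=5, X=1, Z=0) weight 1/10
Group by X:
  weight(X=0) = 3/40
  weight(X=1) = 1/10
Total weight = 3/40 + 1/10 = 7/40
P(X=0 | obs) = 3/40 / 7/40 = 3/7
P(X=1 | obs) = 1/10 / 7/40 = 4/7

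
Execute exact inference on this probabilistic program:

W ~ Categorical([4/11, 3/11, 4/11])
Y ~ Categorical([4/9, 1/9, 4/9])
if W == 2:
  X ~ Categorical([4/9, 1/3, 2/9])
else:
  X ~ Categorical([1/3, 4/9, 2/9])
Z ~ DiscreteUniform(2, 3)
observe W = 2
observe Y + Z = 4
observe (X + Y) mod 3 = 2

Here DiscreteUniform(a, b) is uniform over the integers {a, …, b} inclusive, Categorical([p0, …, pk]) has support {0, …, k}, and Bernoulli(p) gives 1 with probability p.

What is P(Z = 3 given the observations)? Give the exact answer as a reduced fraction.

P(Z = 3 | obs) = 3/19

Enumerate traces; 2 have nonzero weight after conditioning:
  (W=2, Y=1, X=1, Z=3) weight 2/297
  (W=2, Y=2, X=0, Z=2) weight 32/891
Group by Z:
  weight(Z=2) = 32/891
  weight(Z=3) = 2/297
Total weight = 32/891 + 2/297 = 38/891
P(Z=2 | obs) = 32/891 / 38/891 = 16/19
P(Z=3 | obs) = 2/297 / 38/891 = 3/19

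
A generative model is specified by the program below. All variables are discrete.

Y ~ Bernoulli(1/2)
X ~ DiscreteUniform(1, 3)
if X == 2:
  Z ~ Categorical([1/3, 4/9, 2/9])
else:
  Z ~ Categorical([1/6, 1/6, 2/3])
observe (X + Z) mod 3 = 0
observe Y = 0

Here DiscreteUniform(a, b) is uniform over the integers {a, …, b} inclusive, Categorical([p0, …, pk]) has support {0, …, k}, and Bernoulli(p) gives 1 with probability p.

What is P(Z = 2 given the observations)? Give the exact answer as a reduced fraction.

P(Z = 2 | obs) = 12/23

Enumerate traces; 3 have nonzero weight after conditioning:
  (Y=0, X=1, Z=2) weight 1/9
  (Y=0, X=2, Z=1) weight 2/27
  (Y=0, X=3, Z=0) weight 1/36
Group by Z:
  weight(Z=0) = 1/36
  weight(Z=1) = 2/27
  weight(Z=2) = 1/9
Total weight = 1/36 + 2/27 + 1/9 = 23/108
P(Z=0 | obs) = 1/36 / 23/108 = 3/23
P(Z=1 | obs) = 2/27 / 23/108 = 8/23
P(Z=2 | obs) = 1/9 / 23/108 = 12/23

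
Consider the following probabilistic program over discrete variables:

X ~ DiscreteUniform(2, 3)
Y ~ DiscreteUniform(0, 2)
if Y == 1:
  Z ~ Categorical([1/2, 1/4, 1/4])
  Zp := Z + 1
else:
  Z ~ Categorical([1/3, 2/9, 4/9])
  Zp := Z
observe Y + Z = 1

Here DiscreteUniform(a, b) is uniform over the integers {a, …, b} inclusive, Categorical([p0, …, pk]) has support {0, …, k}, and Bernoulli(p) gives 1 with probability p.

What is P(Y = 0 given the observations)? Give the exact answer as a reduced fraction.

P(Y = 0 | obs) = 4/13

Enumerate traces; 4 have nonzero weight after conditioning:
  (X=2, Y=0, Z=1) weight 1/27
  (X=2, Y=1, Z=0) weight 1/12
  (X=3, Y=0, Z=1) weight 1/27
  (X=3, Y=1, Z=0) weight 1/12
Group by Y:
  weight(Y=0) = 2/27
  weight(Y=1) = 1/6
Total weight = 2/27 + 1/6 = 13/54
P(Y=0 | obs) = 2/27 / 13/54 = 4/13
P(Y=1 | obs) = 1/6 / 13/54 = 9/13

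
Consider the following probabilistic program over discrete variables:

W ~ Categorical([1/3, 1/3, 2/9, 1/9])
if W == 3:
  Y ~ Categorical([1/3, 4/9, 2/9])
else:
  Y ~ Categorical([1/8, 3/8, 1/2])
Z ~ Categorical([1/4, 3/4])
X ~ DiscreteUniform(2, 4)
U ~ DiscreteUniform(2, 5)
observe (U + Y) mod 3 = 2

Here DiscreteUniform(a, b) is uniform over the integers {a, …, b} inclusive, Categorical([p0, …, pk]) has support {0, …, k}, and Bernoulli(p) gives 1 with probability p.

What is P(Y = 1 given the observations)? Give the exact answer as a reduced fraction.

P(Y = 1 | obs) = 1/3

Enumerate traces; 96 have nonzero weight after conditioning:
  (W=0, Y=0, Z=0, X=2, U=2) weight 1/1152
  (W=0, Y=0, Z=0, X=2, U=5) weight 1/1152
  (W=0, Y=0, Z=0, X=3, U=2) weight 1/1152
  (W=0, Y=0, Z=0, X=3, U=5) weight 1/1152
  (W=0, Y=0, Z=0, X=4, U=2) weight 1/1152
  (W=0, Y=0, Z=0, X=4, U=5) weight 1/1152
  (W=0, Y=0, Z=1, X=2, U=2) weight 1/384
  (W=0, Y=0, Z=1, X=2, U=5) weight 1/384
  (W=0, Y=1, Z=0, X=2, U=4) weight 1/384
  (W=0, Y=2, Z=0, X=2, U=3) weight 1/288
  … 86 more
Group by Y:
  weight(Y=0) = 2/27
  weight(Y=1) = 31/324
  weight(Y=2) = 19/162
Total weight = 2/27 + 31/324 + 19/162 = 31/108
P(Y=0 | obs) = 2/27 / 31/108 = 8/31
P(Y=1 | obs) = 31/324 / 31/108 = 1/3
P(Y=2 | obs) = 19/162 / 31/108 = 38/93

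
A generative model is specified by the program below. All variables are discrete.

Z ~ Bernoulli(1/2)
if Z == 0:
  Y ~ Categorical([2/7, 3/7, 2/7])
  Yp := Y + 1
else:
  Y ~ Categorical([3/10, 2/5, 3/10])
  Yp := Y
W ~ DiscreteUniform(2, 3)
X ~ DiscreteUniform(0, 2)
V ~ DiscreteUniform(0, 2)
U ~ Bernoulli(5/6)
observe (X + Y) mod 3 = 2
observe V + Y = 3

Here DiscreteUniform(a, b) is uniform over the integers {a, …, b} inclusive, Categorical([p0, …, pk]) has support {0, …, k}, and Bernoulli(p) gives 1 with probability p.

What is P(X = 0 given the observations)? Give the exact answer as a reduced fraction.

P(X = 0 | obs) = 41/99

Enumerate traces; 16 have nonzero weight after conditioning:
  (Z=0, Y=1, W=2, X=1, V=2, U=0) weight 1/504
  (Z=0, Y=1, W=2, X=1, V=2, U=1) weight 5/504
  (Z=0, Y=1, W=3, X=1, V=2, U=0) weight 1/504
  (Z=0, Y=1, W=3, X=1, V=2, U=1) weight 5/504
  (Z=0, Y=2, W=2, X=0, V=1, U=0) weight 1/756
  (Z=0, Y=2, W=2, X=0, V=1, U=1) weight 5/756
  (Z=0, Y=2, W=3, X=0, V=1, U=0) weight 1/756
  (Z=0, Y=2, W=3, X=0, V=1, U=1) weight 5/756
  … 8 more
Group by X:
  weight(X=0) = 41/1260
  weight(X=1) = 29/630
Total weight = 41/1260 + 29/630 = 11/140
P(X=0 | obs) = 41/1260 / 11/140 = 41/99
P(X=1 | obs) = 29/630 / 11/140 = 58/99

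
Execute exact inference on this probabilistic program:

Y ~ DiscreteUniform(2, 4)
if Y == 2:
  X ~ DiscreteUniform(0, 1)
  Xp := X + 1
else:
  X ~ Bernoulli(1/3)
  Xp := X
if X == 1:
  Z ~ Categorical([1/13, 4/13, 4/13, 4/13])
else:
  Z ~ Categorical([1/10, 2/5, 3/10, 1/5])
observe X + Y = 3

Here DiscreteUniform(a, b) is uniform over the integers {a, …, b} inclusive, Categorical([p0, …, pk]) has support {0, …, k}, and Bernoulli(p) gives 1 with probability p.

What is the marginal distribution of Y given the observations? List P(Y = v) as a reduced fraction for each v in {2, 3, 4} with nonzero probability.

P(Y=2) = 3/7, P(Y=3) = 4/7

Enumerate traces; 8 have nonzero weight after conditioning:
  (Y=2, X=1, Z=0) weight 1/78
  (Y=2, X=1, Z=1) weight 2/39
  (Y=2, X=1, Z=2) weight 2/39
  (Y=2, X=1, Z=3) weight 2/39
  (Y=3, X=0, Z=0) weight 1/45
  (Y=3, X=0, Z=1) weight 4/45
  (Y=3, X=0, Z=2) weight 1/15
  (Y=3, X=0, Z=3) weight 2/45
Group by Y:
  weight(Y=2) = 1/6
  weight(Y=3) = 2/9
Total weight = 1/6 + 2/9 = 7/18
P(Y=2 | obs) = 1/6 / 7/18 = 3/7
P(Y=3 | obs) = 2/9 / 7/18 = 4/7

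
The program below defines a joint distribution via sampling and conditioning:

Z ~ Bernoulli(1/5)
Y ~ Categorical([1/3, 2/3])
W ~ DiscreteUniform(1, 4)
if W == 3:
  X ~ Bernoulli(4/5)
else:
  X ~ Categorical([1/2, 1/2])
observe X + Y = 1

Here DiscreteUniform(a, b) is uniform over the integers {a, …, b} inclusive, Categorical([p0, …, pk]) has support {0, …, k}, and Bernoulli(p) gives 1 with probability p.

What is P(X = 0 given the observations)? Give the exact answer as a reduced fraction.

Enumerate traces; 16 have nonzero weight after conditioning:
  (Z=0, Y=0, W=1, X=1) weight 1/30
  (Z=0, Y=0, W=2, X=1) weight 1/30
  (Z=0, Y=0, W=3, X=1) weight 4/75
  (Z=0, Y=0, W=4, X=1) weight 1/30
  (Z=0, Y=1, W=1, X=0) weight 1/15
  (Z=0, Y=1, W=2, X=0) weight 1/15
  (Z=0, Y=1, W=3, X=0) weight 2/75
  (Z=0, Y=1, W=4, X=0) weight 1/15
  … 8 more
Group by X:
  weight(X=0) = 17/60
  weight(X=1) = 23/120
Total weight = 17/60 + 23/120 = 19/40
P(X=0 | obs) = 17/60 / 19/40 = 34/57
P(X=1 | obs) = 23/120 / 19/40 = 23/57

P(X = 0 | obs) = 34/57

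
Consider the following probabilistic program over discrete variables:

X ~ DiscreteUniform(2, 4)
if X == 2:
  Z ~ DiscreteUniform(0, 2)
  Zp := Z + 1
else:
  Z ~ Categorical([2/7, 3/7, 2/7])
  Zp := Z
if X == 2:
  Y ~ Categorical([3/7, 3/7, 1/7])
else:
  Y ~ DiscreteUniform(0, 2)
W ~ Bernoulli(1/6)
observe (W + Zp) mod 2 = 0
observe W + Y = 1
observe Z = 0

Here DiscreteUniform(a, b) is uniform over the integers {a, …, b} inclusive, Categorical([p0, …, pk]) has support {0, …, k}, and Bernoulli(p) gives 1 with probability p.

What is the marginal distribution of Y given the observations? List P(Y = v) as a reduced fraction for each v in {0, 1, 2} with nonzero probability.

Enumerate traces; 3 have nonzero weight after conditioning:
  (X=2, Z=0, Y=0, W=1) weight 1/126
  (X=3, Z=0, Y=1, W=0) weight 5/189
  (X=4, Z=0, Y=1, W=0) weight 5/189
Group by Y:
  weight(Y=0) = 1/126
  weight(Y=1) = 10/189
Total weight = 1/126 + 10/189 = 23/378
P(Y=0 | obs) = 1/126 / 23/378 = 3/23
P(Y=1 | obs) = 10/189 / 23/378 = 20/23

P(Y=0) = 3/23, P(Y=1) = 20/23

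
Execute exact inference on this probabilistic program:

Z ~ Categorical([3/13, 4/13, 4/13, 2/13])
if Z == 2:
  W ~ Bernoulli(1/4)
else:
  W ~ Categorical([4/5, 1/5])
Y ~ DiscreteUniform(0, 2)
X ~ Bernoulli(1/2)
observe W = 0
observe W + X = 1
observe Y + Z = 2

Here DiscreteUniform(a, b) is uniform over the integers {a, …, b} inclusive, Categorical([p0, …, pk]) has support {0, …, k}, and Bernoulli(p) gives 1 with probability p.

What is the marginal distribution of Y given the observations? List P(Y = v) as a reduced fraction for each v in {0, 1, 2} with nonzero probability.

P(Y=0) = 15/43, P(Y=1) = 16/43, P(Y=2) = 12/43

Enumerate traces; 3 have nonzero weight after conditioning:
  (Z=0, W=0, Y=2, X=1) weight 2/65
  (Z=1, W=0, Y=1, X=1) weight 8/195
  (Z=2, W=0, Y=0, X=1) weight 1/26
Group by Y:
  weight(Y=0) = 1/26
  weight(Y=1) = 8/195
  weight(Y=2) = 2/65
Total weight = 1/26 + 8/195 + 2/65 = 43/390
P(Y=0 | obs) = 1/26 / 43/390 = 15/43
P(Y=1 | obs) = 8/195 / 43/390 = 16/43
P(Y=2 | obs) = 2/65 / 43/390 = 12/43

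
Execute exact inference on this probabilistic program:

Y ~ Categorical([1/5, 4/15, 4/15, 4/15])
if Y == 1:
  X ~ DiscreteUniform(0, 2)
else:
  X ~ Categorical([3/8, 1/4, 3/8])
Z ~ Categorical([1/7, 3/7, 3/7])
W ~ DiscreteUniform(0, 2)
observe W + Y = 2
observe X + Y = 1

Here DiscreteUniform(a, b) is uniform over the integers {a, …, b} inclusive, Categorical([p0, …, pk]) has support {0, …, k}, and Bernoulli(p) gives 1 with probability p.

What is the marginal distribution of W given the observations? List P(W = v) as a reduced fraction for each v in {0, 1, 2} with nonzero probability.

Enumerate traces; 6 have nonzero weight after conditioning:
  (Y=0, X=1, Z=0, W=2) weight 1/420
  (Y=0, X=1, Z=1, W=2) weight 1/140
  (Y=0, X=1, Z=2, W=2) weight 1/140
  (Y=1, X=0, Z=0, W=1) weight 4/945
  (Y=1, X=0, Z=1, W=1) weight 4/315
  (Y=1, X=0, Z=2, W=1) weight 4/315
Group by W:
  weight(W=1) = 4/135
  weight(W=2) = 1/60
Total weight = 4/135 + 1/60 = 5/108
P(W=1 | obs) = 4/135 / 5/108 = 16/25
P(W=2 | obs) = 1/60 / 5/108 = 9/25

P(W=1) = 16/25, P(W=2) = 9/25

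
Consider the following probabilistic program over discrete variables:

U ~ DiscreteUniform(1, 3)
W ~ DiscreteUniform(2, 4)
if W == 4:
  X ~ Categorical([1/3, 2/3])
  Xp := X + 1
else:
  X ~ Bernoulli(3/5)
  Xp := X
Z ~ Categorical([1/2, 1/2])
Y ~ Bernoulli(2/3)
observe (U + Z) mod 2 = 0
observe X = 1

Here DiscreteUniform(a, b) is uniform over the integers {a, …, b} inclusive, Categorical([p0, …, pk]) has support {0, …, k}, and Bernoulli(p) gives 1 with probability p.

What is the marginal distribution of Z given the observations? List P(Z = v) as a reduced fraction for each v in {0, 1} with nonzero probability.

P(Z=0) = 1/3, P(Z=1) = 2/3

Enumerate traces; 18 have nonzero weight after conditioning:
  (U=1, W=2, X=1, Z=1, Y=0) weight 1/90
  (U=1, W=2, X=1, Z=1, Y=1) weight 1/45
  (U=1, W=3, X=1, Z=1, Y=0) weight 1/90
  (U=1, W=3, X=1, Z=1, Y=1) weight 1/45
  (U=1, W=4, X=1, Z=1, Y=0) weight 1/81
  (U=1, W=4, X=1, Z=1, Y=1) weight 2/81
  (U=2, W=2, X=1, Z=0, Y=0) weight 1/90
  (U=2, W=2, X=1, Z=0, Y=1) weight 1/45
  … 10 more
Group by Z:
  weight(Z=0) = 14/135
  weight(Z=1) = 28/135
Total weight = 14/135 + 28/135 = 14/45
P(Z=0 | obs) = 14/135 / 14/45 = 1/3
P(Z=1 | obs) = 28/135 / 14/45 = 2/3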